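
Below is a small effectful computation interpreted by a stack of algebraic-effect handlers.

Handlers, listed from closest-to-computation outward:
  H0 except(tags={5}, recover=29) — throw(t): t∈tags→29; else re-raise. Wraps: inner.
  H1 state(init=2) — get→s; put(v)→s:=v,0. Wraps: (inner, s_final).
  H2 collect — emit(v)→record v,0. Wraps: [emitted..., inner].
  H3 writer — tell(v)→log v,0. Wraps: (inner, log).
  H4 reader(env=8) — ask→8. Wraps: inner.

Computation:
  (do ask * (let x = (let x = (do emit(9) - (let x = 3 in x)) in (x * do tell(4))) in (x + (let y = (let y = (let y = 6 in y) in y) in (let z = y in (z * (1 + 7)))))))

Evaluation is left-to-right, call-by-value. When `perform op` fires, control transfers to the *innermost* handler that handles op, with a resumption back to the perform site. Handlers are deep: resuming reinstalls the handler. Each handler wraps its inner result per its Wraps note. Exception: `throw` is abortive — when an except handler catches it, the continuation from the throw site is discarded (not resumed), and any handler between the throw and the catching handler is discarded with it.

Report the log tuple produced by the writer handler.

Working:
ask @ H4 ⇒ 8
emit(9) @ H2 ⇒ out+=9
tell(4) @ H3 ⇒ log+=4
H0 returns 384
H1 returns (384, 2)
H2 returns [9, (384, 2)]
H3 returns ([9, (384, 2)], (4))
H4 returns ([9, (384, 2)], (4))
= ([9, (384, 2)], (4))

Answer: (4)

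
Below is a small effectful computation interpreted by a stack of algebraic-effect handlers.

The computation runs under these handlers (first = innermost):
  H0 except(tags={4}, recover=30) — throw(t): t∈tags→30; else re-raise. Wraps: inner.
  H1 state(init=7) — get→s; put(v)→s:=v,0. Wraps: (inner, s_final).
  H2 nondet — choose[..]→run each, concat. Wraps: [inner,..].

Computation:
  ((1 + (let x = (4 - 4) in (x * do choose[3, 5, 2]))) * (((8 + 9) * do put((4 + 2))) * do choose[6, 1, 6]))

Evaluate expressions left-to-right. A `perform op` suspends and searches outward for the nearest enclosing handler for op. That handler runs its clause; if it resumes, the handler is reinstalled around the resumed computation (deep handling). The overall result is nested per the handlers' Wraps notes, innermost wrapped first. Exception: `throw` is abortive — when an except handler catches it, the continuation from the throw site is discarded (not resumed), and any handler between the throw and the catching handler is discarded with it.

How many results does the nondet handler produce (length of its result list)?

Answer: 9

Step-by-step:
choose[3, 5, 2] @ H2
  branch[0] choose=3:
    put(6) @ H1 ⇒ s:=6
    choose[6, 1, 6] @ H2
      branch[0] choose=6:
        H0 returns 0
        H1 returns (0, 6)
        H2 returns [(0, 6)]
      branch[1] choose=1:
        H0 returns 0
        H1 returns (0, 6)
        H2 returns [(0, 6)]
      branch[2] choose=6:
        H0 returns 0
        H1 returns (0, 6)
        H2 returns [(0, 6)]
  branch[1] choose=5:
    put(6) @ H1 ⇒ s:=6
    choose[6, 1, 6] @ H2
      branch[0] choose=6:
        H0 returns 0
        H1 returns (0, 6)
        H2 returns [(0, 6)]
      branch[1] choose=1:
        H0 returns 0
        H1 returns (0, 6)
        H2 returns [(0, 6)]
      branch[2] choose=6:
        H0 returns 0
        H1 returns (0, 6)
        H2 returns [(0, 6)]
  branch[2] choose=2:
    put(6) @ H1 ⇒ s:=6
    choose[6, 1, 6] @ H2
      branch[0] choose=6:
        H0 returns 0
        H1 returns (0, 6)
        H2 returns [(0, 6)]
      branch[1] choose=1:
        H0 returns 0
        H1 returns (0, 6)
        H2 returns [(0, 6)]
      branch[2] choose=6:
        H0 returns 0
        H1 returns (0, 6)
        H2 returns [(0, 6)]
= [(0, 6), (0, 6), (0, 6), (0, 6), (0, 6), (0, 6), (0, 6), (0, 6), (0, 6)]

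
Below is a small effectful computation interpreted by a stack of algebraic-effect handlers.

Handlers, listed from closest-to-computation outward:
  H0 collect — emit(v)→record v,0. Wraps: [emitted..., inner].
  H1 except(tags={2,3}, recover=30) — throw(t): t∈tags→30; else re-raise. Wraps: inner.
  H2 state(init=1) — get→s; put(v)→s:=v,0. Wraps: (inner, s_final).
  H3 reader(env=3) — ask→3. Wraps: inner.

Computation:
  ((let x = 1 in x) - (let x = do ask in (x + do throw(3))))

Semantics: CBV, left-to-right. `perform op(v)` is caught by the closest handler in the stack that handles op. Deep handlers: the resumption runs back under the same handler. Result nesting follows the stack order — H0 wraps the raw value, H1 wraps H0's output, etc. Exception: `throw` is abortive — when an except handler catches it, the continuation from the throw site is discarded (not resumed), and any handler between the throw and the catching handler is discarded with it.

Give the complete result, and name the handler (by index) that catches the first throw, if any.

Answer: (30, 1) ; first throw caught by: H1

Working:
ask @ H3 ⇒ 3
throw(3) @ H1 caught ⇒ 30
H2 returns (30, 1)
H3 returns (30, 1)
= (30, 1)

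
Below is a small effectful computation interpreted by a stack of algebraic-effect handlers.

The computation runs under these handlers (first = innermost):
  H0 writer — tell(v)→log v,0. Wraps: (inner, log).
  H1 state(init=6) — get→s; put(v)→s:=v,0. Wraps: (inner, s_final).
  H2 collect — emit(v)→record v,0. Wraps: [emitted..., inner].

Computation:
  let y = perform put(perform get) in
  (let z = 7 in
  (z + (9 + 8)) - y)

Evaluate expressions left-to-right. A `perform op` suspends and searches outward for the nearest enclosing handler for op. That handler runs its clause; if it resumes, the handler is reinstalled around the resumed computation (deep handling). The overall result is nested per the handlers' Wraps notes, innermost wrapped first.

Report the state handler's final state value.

Answer: 6

Step-by-step:
get @ H1 ⇒ 6
put(6) @ H1 ⇒ s:=6
H0 returns (24, ())
H1 returns ((24, ()), 6)
H2 returns [((24, ()), 6)]
= [((24, ()), 6)]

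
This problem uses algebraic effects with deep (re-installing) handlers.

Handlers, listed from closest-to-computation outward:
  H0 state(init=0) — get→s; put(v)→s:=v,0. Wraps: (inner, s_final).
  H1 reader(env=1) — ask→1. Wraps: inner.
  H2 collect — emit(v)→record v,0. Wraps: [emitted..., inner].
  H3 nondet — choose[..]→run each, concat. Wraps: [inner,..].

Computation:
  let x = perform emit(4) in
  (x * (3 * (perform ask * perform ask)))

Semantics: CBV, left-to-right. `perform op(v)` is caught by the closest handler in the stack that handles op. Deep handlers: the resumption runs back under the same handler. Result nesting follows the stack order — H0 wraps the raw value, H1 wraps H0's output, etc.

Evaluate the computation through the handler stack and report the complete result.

Step-by-step:
emit(4) @ H2 ⇒ out+=4
ask @ H1 ⇒ 1
ask @ H1 ⇒ 1
H0 returns (0, 0)
H1 returns (0, 0)
H2 returns [4, (0, 0)]
H3 returns [[4, (0, 0)]]
= [[4, (0, 0)]]

Answer: [[4, (0, 0)]]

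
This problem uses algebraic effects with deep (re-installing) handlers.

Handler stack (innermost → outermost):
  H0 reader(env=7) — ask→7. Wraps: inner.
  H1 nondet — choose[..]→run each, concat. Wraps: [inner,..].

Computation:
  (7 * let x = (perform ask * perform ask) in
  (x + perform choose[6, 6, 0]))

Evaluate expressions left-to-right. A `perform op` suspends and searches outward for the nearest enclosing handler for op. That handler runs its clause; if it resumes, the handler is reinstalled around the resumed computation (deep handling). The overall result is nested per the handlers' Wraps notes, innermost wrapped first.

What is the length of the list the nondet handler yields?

Answer: 3

Evaluation trace:
ask @ H0 ⇒ 7
ask @ H0 ⇒ 7
choose[6, 6, 0] @ H1
  branch[0] choose=6:
    H0 returns 385
    H1 returns [385]
  branch[1] choose=6:
    H0 returns 385
    H1 returns [385]
  branch[2] choose=0:
    H0 returns 343
    H1 returns [343]
= [385, 385, 343]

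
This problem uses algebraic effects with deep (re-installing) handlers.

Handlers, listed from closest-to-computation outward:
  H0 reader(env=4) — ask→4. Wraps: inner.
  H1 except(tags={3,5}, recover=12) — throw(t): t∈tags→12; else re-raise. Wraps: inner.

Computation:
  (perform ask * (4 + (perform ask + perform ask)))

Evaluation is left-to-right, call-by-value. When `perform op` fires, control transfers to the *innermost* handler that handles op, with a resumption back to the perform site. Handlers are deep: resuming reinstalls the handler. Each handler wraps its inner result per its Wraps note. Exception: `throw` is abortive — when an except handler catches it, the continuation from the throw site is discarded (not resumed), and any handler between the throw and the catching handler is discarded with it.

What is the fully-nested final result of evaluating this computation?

Answer: 48

Evaluation trace:
ask @ H0 ⇒ 4
ask @ H0 ⇒ 4
ask @ H0 ⇒ 4
H0 returns 48
H1 returns 48
= 48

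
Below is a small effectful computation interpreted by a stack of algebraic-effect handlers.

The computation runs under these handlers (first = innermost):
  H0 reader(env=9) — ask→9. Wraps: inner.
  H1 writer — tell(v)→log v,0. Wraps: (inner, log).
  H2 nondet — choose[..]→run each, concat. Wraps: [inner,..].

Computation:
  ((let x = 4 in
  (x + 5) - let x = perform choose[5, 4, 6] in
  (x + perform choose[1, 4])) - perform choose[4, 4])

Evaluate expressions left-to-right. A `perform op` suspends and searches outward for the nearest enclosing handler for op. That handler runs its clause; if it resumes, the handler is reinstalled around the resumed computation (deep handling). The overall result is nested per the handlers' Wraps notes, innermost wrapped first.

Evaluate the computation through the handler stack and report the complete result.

Answer: [(-1, ()), (-1, ()), (-4, ()), (-4, ()), (0, ()), (0, ()), (-3, ()), (-3, ()), (-2, ()), (-2, ()), (-5, ()), (-5, ())]

Step-by-step:
choose[5, 4, 6] @ H2
  branch[0] choose=5:
    choose[1, 4] @ H2
      branch[0] choose=1:
        choose[4, 4] @ H2
          branch[0] choose=4:
            H0 returns -1
            H1 returns (-1, ())
            H2 returns [(-1, ())]
          branch[1] choose=4:
            H0 returns -1
            H1 returns (-1, ())
            H2 returns [(-1, ())]
      branch[1] choose=4:
        choose[4, 4] @ H2
          branch[0] choose=4:
            H0 returns -4
            H1 returns (-4, ())
            H2 returns [(-4, ())]
          branch[1] choose=4:
            H0 returns -4
            H1 returns (-4, ())
            H2 returns [(-4, ())]
  branch[1] choose=4:
    choose[1, 4] @ H2
      branch[0] choose=1:
        choose[4, 4] @ H2
          branch[0] choose=4:
            H0 returns 0
            H1 returns (0, ())
            H2 returns [(0, ())]
          branch[1] choose=4:
            H0 returns 0
            H1 returns (0, ())
            H2 returns [(0, ())]
      branch[1] choose=4:
        choose[4, 4] @ H2
          branch[0] choose=4:
            H0 returns -3
            H1 returns (-3, ())
            H2 returns [(-3, ())]
          branch[1] choose=4:
            H0 returns -3
            H1 returns (-3, ())
            H2 returns [(-3, ())]
  branch[2] choose=6:
    choose[1, 4] @ H2
      branch[0] choose=1:
        choose[4, 4] @ H2
          branch[0] choose=4:
            H0 returns -2
            H1 returns (-2, ())
            H2 returns [(-2, ())]
          branch[1] choose=4:
            H0 returns -2
            H1 returns (-2, ())
            H2 returns [(-2, ())]
      branch[1] choose=4:
        choose[4, 4] @ H2
          branch[0] choose=4:
            H0 returns -5
            H1 returns (-5, ())
            H2 returns [(-5, ())]
          branch[1] choose=4:
            H0 returns -5
            H1 returns (-5, ())
            H2 returns [(-5, ())]
= [(-1, ()), (-1, ()), (-4, ()), (-4, ()), (0, ()), (0, ()), (-3, ()), (-3, ()), (-2, ()), (-2, ()), (-5, ()), (-5, ())]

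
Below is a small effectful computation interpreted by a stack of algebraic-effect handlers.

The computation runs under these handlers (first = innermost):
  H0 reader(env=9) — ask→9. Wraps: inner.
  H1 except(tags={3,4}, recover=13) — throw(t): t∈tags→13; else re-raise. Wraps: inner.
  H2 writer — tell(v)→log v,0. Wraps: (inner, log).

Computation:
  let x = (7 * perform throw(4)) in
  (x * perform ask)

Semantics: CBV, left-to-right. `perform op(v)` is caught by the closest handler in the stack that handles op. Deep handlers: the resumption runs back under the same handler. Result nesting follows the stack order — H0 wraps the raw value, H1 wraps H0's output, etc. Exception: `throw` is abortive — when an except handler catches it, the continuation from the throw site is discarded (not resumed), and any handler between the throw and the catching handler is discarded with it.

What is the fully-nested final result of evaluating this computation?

Evaluation trace:
throw(4) @ H1 caught ⇒ 13
H2 returns (13, ())
= (13, ())

Answer: (13, ())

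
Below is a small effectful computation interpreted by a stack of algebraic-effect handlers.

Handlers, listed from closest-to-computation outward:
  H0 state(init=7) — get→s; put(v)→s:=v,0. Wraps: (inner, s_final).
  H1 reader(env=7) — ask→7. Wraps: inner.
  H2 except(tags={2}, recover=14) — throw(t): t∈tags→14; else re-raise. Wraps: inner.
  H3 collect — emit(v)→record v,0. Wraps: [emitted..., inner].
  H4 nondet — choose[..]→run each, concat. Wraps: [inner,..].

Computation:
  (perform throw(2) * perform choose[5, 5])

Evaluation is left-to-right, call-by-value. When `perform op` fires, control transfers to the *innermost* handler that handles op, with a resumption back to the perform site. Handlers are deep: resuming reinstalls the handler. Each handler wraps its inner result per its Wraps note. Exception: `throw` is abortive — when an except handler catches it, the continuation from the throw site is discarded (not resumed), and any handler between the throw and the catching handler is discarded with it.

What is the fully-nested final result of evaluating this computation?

Answer: [[14]]

Evaluation trace:
throw(2) @ H2 caught ⇒ 14
H3 returns [14]
H4 returns [[14]]
= [[14]]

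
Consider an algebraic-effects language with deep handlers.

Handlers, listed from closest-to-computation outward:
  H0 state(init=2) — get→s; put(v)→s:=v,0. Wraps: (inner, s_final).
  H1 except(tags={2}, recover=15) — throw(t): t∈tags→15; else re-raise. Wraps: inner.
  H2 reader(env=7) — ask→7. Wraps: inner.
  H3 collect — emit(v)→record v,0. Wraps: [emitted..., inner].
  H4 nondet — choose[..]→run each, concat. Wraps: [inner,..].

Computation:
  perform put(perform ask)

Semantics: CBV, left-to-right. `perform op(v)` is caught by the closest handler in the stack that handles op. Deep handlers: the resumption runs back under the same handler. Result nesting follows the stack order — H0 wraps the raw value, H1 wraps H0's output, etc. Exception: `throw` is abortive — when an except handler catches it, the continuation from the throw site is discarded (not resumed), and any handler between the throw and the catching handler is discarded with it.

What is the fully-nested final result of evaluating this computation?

Answer: [[(0, 7)]]

Step-by-step:
ask @ H2 ⇒ 7
put(7) @ H0 ⇒ s:=7
H0 returns (0, 7)
H1 returns (0, 7)
H2 returns (0, 7)
H3 returns [(0, 7)]
H4 returns [[(0, 7)]]
= [[(0, 7)]]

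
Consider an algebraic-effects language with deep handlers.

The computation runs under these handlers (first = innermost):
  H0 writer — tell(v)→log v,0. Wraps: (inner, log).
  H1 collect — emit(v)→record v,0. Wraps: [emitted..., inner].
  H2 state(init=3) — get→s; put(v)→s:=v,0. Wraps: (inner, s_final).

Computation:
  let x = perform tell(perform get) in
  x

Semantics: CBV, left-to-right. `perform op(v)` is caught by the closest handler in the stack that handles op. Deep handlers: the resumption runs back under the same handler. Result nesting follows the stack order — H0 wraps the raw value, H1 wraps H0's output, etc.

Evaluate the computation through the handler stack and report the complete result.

Step-by-step:
get @ H2 ⇒ 3
tell(3) @ H0 ⇒ log+=3
H0 returns (0, (3))
H1 returns [(0, (3))]
H2 returns ([(0, (3))], 3)
= ([(0, (3))], 3)

Answer: ([(0, (3))], 3)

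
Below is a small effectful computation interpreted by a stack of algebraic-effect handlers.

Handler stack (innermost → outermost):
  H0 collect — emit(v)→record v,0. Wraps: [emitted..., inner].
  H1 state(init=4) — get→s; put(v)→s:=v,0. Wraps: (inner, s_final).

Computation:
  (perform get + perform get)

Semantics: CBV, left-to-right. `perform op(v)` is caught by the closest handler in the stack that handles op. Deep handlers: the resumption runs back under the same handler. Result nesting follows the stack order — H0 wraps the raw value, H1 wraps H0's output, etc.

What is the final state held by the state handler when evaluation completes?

Answer: 4

Step-by-step:
get @ H1 ⇒ 4
get @ H1 ⇒ 4
H0 returns [8]
H1 returns ([8], 4)
= ([8], 4)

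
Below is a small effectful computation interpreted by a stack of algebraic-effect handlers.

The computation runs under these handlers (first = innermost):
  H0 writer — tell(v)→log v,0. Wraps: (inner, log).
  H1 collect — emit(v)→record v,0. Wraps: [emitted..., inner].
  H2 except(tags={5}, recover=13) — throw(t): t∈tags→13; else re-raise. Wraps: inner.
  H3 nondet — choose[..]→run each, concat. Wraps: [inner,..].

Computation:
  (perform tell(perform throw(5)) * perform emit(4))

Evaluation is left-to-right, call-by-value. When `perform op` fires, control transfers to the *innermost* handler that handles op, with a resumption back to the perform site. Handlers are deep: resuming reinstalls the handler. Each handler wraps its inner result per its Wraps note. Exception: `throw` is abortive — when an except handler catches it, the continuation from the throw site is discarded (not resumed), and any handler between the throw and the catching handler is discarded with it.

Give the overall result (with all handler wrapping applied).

Answer: [13]

Working:
throw(5) @ H2 caught ⇒ 13
H3 returns [13]
= [13]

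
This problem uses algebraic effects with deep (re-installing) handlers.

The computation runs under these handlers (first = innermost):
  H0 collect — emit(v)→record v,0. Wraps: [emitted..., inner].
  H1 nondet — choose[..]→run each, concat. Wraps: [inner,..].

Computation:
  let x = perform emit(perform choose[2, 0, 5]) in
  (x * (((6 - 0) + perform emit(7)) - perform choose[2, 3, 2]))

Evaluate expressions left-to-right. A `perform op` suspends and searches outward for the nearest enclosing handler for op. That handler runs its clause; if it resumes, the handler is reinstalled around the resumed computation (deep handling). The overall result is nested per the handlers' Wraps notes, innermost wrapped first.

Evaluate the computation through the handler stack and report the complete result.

Working:
choose[2, 0, 5] @ H1
  branch[0] choose=2:
    emit(2) @ H0 ⇒ out+=2
    emit(7) @ H0 ⇒ out+=7
    choose[2, 3, 2] @ H1
      branch[0] choose=2:
        H0 returns [2, 7, 0]
        H1 returns [[2, 7, 0]]
      branch[1] choose=3:
        H0 returns [2, 7, 0]
        H1 returns [[2, 7, 0]]
      branch[2] choose=2:
        H0 returns [2, 7, 0]
        H1 returns [[2, 7, 0]]
  branch[1] choose=0:
    emit(0) @ H0 ⇒ out+=0
    emit(7) @ H0 ⇒ out+=7
    choose[2, 3, 2] @ H1
      branch[0] choose=2:
        H0 returns [0, 7, 0]
        H1 returns [[0, 7, 0]]
      branch[1] choose=3:
        H0 returns [0, 7, 0]
        H1 returns [[0, 7, 0]]
      branch[2] choose=2:
        H0 returns [0, 7, 0]
        H1 returns [[0, 7, 0]]
  branch[2] choose=5:
    emit(5) @ H0 ⇒ out+=5
    emit(7) @ H0 ⇒ out+=7
    choose[2, 3, 2] @ H1
      branch[0] choose=2:
        H0 returns [5, 7, 0]
        H1 returns [[5, 7, 0]]
      branch[1] choose=3:
        H0 returns [5, 7, 0]
        H1 returns [[5, 7, 0]]
      branch[2] choose=2:
        H0 returns [5, 7, 0]
        H1 returns [[5, 7, 0]]
= [[2, 7, 0], [2, 7, 0], [2, 7, 0], [0, 7, 0], [0, 7, 0], [0, 7, 0], [5, 7, 0], [5, 7, 0], [5, 7, 0]]

Answer: [[2, 7, 0], [2, 7, 0], [2, 7, 0], [0, 7, 0], [0, 7, 0], [0, 7, 0], [5, 7, 0], [5, 7, 0], [5, 7, 0]]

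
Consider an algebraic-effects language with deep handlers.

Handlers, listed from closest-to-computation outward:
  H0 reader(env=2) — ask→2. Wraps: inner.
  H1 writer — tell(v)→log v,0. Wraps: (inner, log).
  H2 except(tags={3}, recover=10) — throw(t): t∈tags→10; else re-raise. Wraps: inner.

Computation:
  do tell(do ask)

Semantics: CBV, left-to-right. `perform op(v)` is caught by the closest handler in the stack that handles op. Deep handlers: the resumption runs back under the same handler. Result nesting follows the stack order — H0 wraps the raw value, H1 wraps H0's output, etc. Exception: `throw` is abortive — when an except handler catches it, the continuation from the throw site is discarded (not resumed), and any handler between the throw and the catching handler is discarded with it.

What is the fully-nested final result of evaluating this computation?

Evaluation trace:
ask @ H0 ⇒ 2
tell(2) @ H1 ⇒ log+=2
H0 returns 0
H1 returns (0, (2))
H2 returns (0, (2))
= (0, (2))

Answer: (0, (2))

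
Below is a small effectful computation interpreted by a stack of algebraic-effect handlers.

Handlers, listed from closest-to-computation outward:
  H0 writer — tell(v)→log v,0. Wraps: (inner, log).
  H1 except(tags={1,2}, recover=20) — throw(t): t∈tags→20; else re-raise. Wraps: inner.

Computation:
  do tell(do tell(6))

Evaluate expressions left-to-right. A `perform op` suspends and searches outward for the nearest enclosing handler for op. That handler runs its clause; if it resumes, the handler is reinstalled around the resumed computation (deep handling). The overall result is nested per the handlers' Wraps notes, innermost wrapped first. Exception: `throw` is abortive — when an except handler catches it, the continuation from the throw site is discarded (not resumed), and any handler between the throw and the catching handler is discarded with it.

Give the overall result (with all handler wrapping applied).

Answer: (0, (6, 0))

Step-by-step:
tell(6) @ H0 ⇒ log+=6
tell(0) @ H0 ⇒ log+=0
H0 returns (0, (6, 0))
H1 returns (0, (6, 0))
= (0, (6, 0))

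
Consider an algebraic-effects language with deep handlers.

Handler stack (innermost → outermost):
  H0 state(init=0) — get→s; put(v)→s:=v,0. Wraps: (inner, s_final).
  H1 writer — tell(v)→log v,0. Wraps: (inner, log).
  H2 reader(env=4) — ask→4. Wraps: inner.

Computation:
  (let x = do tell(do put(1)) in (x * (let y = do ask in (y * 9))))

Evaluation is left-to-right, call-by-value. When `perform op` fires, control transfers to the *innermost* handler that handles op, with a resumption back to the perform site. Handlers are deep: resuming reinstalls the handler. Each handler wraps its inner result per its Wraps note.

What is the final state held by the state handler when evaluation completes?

Evaluation trace:
put(1) @ H0 ⇒ s:=1
tell(0) @ H1 ⇒ log+=0
ask @ H2 ⇒ 4
H0 returns (0, 1)
H1 returns ((0, 1), (0))
H2 returns ((0, 1), (0))
= ((0, 1), (0))

Answer: 1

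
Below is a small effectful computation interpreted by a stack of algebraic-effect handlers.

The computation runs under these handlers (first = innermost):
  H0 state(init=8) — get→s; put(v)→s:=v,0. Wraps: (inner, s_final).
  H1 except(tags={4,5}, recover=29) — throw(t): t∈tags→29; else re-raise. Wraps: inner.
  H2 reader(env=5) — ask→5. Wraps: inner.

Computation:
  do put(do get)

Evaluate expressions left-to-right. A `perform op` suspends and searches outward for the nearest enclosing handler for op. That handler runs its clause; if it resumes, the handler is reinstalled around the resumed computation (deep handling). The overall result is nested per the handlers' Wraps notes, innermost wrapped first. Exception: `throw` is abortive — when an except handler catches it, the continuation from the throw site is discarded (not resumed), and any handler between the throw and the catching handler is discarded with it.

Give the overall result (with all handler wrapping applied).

Step-by-step:
get @ H0 ⇒ 8
put(8) @ H0 ⇒ s:=8
H0 returns (0, 8)
H1 returns (0, 8)
H2 returns (0, 8)
= (0, 8)

Answer: (0, 8)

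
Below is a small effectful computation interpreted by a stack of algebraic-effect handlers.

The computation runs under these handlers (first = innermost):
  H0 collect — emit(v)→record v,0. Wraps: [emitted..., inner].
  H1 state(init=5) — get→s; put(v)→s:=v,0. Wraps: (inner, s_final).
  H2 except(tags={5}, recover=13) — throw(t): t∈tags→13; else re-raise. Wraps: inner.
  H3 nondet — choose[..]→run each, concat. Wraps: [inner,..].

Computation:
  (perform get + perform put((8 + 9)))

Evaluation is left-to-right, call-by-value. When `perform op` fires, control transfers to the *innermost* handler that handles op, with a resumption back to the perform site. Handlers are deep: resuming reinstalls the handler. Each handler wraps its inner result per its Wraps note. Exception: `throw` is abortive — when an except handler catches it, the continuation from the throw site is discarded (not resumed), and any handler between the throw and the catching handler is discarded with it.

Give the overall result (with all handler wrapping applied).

Working:
get @ H1 ⇒ 5
put(17) @ H1 ⇒ s:=17
H0 returns [5]
H1 returns ([5], 17)
H2 returns ([5], 17)
H3 returns [([5], 17)]
= [([5], 17)]

Answer: [([5], 17)]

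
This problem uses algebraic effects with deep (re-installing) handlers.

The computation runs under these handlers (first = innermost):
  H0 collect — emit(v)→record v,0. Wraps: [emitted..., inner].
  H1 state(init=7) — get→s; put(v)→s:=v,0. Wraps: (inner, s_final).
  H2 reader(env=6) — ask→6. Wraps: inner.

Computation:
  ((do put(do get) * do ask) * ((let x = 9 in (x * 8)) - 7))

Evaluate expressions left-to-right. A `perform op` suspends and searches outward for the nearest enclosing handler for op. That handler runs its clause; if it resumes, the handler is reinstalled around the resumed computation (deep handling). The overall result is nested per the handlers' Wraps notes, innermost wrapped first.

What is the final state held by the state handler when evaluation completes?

Evaluation trace:
get @ H1 ⇒ 7
put(7) @ H1 ⇒ s:=7
ask @ H2 ⇒ 6
H0 returns [0]
H1 returns ([0], 7)
H2 returns ([0], 7)
= ([0], 7)

Answer: 7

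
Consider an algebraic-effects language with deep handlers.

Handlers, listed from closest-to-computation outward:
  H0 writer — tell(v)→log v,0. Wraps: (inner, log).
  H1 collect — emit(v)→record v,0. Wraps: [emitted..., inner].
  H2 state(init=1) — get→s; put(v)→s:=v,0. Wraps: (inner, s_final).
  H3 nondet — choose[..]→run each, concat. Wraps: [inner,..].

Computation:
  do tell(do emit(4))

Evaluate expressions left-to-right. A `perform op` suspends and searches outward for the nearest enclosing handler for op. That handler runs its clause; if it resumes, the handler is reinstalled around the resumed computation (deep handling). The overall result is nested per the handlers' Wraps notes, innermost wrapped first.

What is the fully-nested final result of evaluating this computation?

Answer: [([4, (0, (0))], 1)]

Working:
emit(4) @ H1 ⇒ out+=4
tell(0) @ H0 ⇒ log+=0
H0 returns (0, (0))
H1 returns [4, (0, (0))]
H2 returns ([4, (0, (0))], 1)
H3 returns [([4, (0, (0))], 1)]
= [([4, (0, (0))], 1)]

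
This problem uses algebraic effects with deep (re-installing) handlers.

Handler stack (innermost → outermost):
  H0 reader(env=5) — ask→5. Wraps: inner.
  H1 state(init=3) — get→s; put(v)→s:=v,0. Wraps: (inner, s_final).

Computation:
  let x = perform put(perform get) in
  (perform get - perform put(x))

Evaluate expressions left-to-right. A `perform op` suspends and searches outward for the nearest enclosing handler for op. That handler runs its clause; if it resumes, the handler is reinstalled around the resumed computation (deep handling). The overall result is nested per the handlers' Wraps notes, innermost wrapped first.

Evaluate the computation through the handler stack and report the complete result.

Answer: (3, 0)

Step-by-step:
get @ H1 ⇒ 3
put(3) @ H1 ⇒ s:=3
get @ H1 ⇒ 3
put(0) @ H1 ⇒ s:=0
H0 returns 3
H1 returns (3, 0)
= (3, 0)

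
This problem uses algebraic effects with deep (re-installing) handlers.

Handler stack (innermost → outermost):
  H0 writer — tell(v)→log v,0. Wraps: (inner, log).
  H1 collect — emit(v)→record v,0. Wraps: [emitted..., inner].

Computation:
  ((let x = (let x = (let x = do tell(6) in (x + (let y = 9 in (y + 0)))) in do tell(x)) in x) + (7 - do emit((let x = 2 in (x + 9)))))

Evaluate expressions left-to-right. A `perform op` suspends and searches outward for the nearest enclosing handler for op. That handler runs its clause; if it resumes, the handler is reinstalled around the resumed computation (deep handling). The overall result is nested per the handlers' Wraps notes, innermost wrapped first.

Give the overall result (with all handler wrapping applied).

Answer: [11, (7, (6, 9))]

Step-by-step:
tell(6) @ H0 ⇒ log+=6
tell(9) @ H0 ⇒ log+=9
emit(11) @ H1 ⇒ out+=11
H0 returns (7, (6, 9))
H1 returns [11, (7, (6, 9))]
= [11, (7, (6, 9))]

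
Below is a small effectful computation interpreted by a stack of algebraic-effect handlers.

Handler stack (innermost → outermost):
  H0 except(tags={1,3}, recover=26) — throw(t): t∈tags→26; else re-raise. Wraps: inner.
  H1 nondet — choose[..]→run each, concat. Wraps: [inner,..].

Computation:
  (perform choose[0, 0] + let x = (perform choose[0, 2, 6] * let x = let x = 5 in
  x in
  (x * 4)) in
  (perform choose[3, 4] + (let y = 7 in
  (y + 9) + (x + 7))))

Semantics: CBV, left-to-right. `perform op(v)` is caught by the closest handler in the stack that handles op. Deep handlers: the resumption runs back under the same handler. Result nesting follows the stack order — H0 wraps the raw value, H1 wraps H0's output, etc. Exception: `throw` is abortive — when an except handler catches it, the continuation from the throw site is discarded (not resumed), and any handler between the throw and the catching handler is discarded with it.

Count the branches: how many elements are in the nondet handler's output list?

Answer: 12

Step-by-step:
choose[0, 0] @ H1
  branch[0] choose=0:
    choose[0, 2, 6] @ H1
      branch[0] choose=0:
        choose[3, 4] @ H1
          branch[0] choose=3:
            H0 returns 26
            H1 returns [26]
          branch[1] choose=4:
            H0 returns 27
            H1 returns [27]
      branch[1] choose=2:
        choose[3, 4] @ H1
          branch[0] choose=3:
            H0 returns 66
            H1 returns [66]
          branch[1] choose=4:
            H0 returns 67
            H1 returns [67]
      branch[2] choose=6:
        choose[3, 4] @ H1
          branch[0] choose=3:
            H0 returns 146
            H1 returns [146]
          branch[1] choose=4:
            H0 returns 147
            H1 returns [147]
  branch[1] choose=0:
    choose[0, 2, 6] @ H1
      branch[0] choose=0:
        choose[3, 4] @ H1
          branch[0] choose=3:
            H0 returns 26
            H1 returns [26]
          branch[1] choose=4:
            H0 returns 27
            H1 returns [27]
      branch[1] choose=2:
        choose[3, 4] @ H1
          branch[0] choose=3:
            H0 returns 66
            H1 returns [66]
          branch[1] choose=4:
            H0 returns 67
            H1 returns [67]
      branch[2] choose=6:
        choose[3, 4] @ H1
          branch[0] choose=3:
            H0 returns 146
            H1 returns [146]
          branch[1] choose=4:
            H0 returns 147
            H1 returns [147]
= [26, 27, 66, 67, 146, 147, 26, 27, 66, 67, 146, 147]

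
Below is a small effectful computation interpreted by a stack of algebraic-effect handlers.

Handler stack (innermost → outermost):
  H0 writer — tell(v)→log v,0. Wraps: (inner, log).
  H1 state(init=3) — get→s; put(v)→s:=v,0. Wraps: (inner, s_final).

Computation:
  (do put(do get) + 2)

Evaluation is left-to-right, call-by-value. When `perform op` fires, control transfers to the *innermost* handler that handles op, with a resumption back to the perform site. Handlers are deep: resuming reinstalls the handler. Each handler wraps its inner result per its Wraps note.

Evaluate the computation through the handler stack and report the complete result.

Answer: ((2, ()), 3)

Step-by-step:
get @ H1 ⇒ 3
put(3) @ H1 ⇒ s:=3
H0 returns (2, ())
H1 returns ((2, ()), 3)
= ((2, ()), 3)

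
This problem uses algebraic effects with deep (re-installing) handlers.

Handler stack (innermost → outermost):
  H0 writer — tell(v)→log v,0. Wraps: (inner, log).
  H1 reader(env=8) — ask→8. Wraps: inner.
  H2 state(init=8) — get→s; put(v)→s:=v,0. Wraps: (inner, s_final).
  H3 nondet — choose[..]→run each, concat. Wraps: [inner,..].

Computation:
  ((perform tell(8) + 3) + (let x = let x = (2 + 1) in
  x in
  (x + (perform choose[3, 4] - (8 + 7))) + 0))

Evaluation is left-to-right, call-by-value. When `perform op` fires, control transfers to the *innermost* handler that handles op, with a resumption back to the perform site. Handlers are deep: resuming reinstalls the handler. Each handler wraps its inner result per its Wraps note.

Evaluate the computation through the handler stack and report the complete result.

Step-by-step:
tell(8) @ H0 ⇒ log+=8
choose[3, 4] @ H3
  branch[0] choose=3:
    H0 returns (-6, (8))
    H1 returns (-6, (8))
    H2 returns ((-6, (8)), 8)
    H3 returns [((-6, (8)), 8)]
  branch[1] choose=4:
    H0 returns (-5, (8))
    H1 returns (-5, (8))
    H2 returns ((-5, (8)), 8)
    H3 returns [((-5, (8)), 8)]
= [((-6, (8)), 8), ((-5, (8)), 8)]

Answer: [((-6, (8)), 8), ((-5, (8)), 8)]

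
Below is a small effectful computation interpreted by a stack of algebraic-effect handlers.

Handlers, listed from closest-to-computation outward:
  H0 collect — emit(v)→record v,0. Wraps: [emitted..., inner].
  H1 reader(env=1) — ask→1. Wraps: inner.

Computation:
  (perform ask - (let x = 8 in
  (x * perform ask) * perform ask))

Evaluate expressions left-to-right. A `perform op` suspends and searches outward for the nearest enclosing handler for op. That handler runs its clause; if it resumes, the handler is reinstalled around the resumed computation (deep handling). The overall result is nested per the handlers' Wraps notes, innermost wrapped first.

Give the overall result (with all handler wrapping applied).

Answer: [-7]

Evaluation trace:
ask @ H1 ⇒ 1
ask @ H1 ⇒ 1
ask @ H1 ⇒ 1
H0 returns [-7]
H1 returns [-7]
= [-7]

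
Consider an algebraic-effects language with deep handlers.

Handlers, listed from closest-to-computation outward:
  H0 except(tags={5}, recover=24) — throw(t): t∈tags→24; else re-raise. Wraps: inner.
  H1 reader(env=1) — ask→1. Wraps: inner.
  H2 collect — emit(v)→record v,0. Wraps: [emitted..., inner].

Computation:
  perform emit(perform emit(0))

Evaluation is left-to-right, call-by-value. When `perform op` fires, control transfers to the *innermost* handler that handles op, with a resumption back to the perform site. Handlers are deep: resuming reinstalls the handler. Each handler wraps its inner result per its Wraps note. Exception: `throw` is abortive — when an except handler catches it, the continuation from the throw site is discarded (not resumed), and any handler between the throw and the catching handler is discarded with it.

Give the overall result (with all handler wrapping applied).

Answer: [0, 0, 0]

Evaluation trace:
emit(0) @ H2 ⇒ out+=0
emit(0) @ H2 ⇒ out+=0
H0 returns 0
H1 returns 0
H2 returns [0, 0, 0]
= [0, 0, 0]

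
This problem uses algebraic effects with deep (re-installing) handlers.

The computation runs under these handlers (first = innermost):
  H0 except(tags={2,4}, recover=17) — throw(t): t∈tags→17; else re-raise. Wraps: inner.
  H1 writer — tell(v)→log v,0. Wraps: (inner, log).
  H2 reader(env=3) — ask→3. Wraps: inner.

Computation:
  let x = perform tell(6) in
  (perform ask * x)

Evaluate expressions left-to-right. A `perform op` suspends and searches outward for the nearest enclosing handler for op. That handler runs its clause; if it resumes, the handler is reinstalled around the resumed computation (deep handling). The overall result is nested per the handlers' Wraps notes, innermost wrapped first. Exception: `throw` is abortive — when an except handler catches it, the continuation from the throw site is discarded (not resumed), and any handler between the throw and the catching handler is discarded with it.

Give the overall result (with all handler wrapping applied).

Answer: (0, (6))

Step-by-step:
tell(6) @ H1 ⇒ log+=6
ask @ H2 ⇒ 3
H0 returns 0
H1 returns (0, (6))
H2 returns (0, (6))
= (0, (6))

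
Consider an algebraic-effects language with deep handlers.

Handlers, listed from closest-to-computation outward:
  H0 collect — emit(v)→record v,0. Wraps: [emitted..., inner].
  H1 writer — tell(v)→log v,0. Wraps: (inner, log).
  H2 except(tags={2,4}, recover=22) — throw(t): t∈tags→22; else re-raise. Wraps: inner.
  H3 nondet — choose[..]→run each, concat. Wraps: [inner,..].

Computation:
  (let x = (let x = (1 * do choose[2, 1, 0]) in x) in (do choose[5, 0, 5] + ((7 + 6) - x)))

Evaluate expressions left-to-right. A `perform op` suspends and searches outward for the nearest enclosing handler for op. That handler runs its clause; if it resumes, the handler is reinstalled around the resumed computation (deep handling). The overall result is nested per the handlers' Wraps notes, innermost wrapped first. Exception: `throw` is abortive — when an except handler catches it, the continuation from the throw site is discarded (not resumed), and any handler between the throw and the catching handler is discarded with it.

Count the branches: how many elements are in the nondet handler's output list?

Answer: 9

Working:
choose[2, 1, 0] @ H3
  branch[0] choose=2:
    choose[5, 0, 5] @ H3
      branch[0] choose=5:
        H0 returns [16]
        H1 returns ([16], ())
        H2 returns ([16], ())
        H3 returns [([16], ())]
      branch[1] choose=0:
        H0 returns [11]
        H1 returns ([11], ())
        H2 returns ([11], ())
        H3 returns [([11], ())]
      branch[2] choose=5:
        H0 returns [16]
        H1 returns ([16], ())
        H2 returns ([16], ())
        H3 returns [([16], ())]
  branch[1] choose=1:
    choose[5, 0, 5] @ H3
      branch[0] choose=5:
        H0 returns [17]
        H1 returns ([17], ())
        H2 returns ([17], ())
        H3 returns [([17], ())]
      branch[1] choose=0:
        H0 returns [12]
        H1 returns ([12], ())
        H2 returns ([12], ())
        H3 returns [([12], ())]
      branch[2] choose=5:
        H0 returns [17]
        H1 returns ([17], ())
        H2 returns ([17], ())
        H3 returns [([17], ())]
  branch[2] choose=0:
    choose[5, 0, 5] @ H3
      branch[0] choose=5:
        H0 returns [18]
        H1 returns ([18], ())
        H2 returns ([18], ())
        H3 returns [([18], ())]
      branch[1] choose=0:
        H0 returns [13]
        H1 returns ([13], ())
        H2 returns ([13], ())
        H3 returns [([13], ())]
      branch[2] choose=5:
        H0 returns [18]
        H1 returns ([18], ())
        H2 returns ([18], ())
        H3 returns [([18], ())]
= [([16], ()), ([11], ()), ([16], ()), ([17], ()), ([12], ()), ([17], ()), ([18], ()), ([13], ()), ([18], ())]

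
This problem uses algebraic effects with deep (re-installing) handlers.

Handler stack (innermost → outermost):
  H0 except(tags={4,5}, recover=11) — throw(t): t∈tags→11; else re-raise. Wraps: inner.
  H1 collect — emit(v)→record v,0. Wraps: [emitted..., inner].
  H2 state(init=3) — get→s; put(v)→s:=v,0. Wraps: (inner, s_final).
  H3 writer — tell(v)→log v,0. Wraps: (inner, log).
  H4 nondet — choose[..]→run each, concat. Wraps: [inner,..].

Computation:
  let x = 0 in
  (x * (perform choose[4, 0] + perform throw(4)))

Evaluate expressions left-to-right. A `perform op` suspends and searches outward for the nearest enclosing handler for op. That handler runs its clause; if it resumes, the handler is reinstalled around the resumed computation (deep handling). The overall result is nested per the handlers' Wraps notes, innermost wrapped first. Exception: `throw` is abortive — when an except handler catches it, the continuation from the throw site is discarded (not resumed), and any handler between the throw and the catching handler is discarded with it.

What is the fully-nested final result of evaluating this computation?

Evaluation trace:
choose[4, 0] @ H4
  branch[0] choose=4:
    throw(4) @ H0 caught ⇒ 11
    H1 returns [11]
    H2 returns ([11], 3)
    H3 returns (([11], 3), ())
    H4 returns [(([11], 3), ())]
  branch[1] choose=0:
    throw(4) @ H0 caught ⇒ 11
    H1 returns [11]
    H2 returns ([11], 3)
    H3 returns (([11], 3), ())
    H4 returns [(([11], 3), ())]
= [(([11], 3), ()), (([11], 3), ())]

Answer: [(([11], 3), ()), (([11], 3), ())]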